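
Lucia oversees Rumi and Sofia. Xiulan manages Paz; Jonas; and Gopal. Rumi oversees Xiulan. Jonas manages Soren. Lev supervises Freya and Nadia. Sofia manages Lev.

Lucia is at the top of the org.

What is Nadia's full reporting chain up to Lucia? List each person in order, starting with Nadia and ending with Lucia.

Nadia -> Lev -> Sofia -> Lucia

Nadia reports to Lev. Lev reports to Sofia. Sofia reports to Lucia. Lucia is at the top.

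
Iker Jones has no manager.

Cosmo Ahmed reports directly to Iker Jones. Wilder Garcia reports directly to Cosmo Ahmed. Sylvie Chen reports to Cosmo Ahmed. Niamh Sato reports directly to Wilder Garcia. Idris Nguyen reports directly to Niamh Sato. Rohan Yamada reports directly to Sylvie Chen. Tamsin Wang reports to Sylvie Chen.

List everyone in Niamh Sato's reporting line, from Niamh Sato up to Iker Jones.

Niamh Sato reports to Wilder Garcia. Wilder Garcia reports to Cosmo Ahmed. Cosmo Ahmed reports to Iker Jones. Iker Jones is at the top.

Niamh Sato -> Wilder Garcia -> Cosmo Ahmed -> Iker Jones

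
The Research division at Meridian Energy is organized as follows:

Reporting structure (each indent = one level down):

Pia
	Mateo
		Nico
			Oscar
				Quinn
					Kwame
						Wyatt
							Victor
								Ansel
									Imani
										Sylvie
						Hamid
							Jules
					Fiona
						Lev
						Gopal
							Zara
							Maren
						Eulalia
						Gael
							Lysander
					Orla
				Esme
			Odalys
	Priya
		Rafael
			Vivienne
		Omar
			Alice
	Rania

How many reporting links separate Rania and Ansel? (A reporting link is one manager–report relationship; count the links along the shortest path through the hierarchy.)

9

Rania is 1 level below Pia, and Ansel is 8 levels below Pia (their lowest common manager). The shortest path runs up from Rania to Pia and back down to Ansel: 1 + 8 = 9 links.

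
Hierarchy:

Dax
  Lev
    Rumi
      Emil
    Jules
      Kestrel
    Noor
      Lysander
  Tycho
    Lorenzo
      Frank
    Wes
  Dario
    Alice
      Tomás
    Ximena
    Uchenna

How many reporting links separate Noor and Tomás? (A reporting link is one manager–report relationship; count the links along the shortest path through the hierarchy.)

Noor is 2 levels below Dax, and Tomás is 3 levels below Dax (their lowest common manager). The shortest path runs up from Noor to Dax and back down to Tomás: 2 + 3 = 5 links.

5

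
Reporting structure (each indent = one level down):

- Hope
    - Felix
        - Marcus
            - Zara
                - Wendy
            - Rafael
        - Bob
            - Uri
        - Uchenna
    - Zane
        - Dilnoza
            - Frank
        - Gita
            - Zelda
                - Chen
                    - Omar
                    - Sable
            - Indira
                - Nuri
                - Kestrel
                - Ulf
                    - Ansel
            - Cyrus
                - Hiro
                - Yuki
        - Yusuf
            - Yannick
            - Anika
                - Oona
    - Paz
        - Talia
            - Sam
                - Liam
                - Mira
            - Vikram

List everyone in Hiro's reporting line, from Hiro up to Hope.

Hiro reports to Cyrus. Cyrus reports to Gita. Gita reports to Zane. Zane reports to Hope. Hope is at the top.

Hiro -> Cyrus -> Gita -> Zane -> Hope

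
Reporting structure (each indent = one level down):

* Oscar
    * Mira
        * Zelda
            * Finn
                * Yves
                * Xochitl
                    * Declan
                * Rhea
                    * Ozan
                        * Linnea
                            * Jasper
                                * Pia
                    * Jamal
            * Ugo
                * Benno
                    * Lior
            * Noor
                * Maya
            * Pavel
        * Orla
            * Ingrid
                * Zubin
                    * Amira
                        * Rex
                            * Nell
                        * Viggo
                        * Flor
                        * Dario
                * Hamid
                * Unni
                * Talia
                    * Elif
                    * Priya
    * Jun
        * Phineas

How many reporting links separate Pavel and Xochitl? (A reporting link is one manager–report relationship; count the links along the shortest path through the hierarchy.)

Pavel is 1 level below Zelda, and Xochitl is 2 levels below Zelda (their lowest common manager). The shortest path runs up from Pavel to Zelda and back down to Xochitl: 1 + 2 = 3 links.

3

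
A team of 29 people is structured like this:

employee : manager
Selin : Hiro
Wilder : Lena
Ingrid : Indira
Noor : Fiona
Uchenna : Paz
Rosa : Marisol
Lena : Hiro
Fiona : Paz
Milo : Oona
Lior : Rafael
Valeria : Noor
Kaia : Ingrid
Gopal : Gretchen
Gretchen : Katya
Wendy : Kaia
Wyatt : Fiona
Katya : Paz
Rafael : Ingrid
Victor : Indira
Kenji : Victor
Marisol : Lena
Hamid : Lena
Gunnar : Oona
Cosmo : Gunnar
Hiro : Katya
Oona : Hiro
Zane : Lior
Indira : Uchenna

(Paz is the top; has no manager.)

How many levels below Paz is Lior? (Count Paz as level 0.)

5

Chain from Lior up to Paz: Lior → Rafael → Ingrid → Indira → Uchenna → Paz. That is 5 steps up, so Lior is 5 levels below Paz.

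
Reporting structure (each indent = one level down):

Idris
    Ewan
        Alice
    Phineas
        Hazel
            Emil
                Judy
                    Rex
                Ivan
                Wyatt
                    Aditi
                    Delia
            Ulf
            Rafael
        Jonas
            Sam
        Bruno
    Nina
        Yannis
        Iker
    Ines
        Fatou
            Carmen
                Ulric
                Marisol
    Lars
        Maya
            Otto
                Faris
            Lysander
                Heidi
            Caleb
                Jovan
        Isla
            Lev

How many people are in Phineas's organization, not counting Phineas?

13

Phineas directly manages Hazel, Jonas, Bruno. Under Hazel: Rafael, Ulf, Emil, Wyatt, Delia, Aditi, Ivan, Judy, Rex (9). Under Jonas: Sam (1). Bruno has no reports. So Phineas's organization is 3 direct reports plus everyone under them: 10 + 2 + 1 = 13.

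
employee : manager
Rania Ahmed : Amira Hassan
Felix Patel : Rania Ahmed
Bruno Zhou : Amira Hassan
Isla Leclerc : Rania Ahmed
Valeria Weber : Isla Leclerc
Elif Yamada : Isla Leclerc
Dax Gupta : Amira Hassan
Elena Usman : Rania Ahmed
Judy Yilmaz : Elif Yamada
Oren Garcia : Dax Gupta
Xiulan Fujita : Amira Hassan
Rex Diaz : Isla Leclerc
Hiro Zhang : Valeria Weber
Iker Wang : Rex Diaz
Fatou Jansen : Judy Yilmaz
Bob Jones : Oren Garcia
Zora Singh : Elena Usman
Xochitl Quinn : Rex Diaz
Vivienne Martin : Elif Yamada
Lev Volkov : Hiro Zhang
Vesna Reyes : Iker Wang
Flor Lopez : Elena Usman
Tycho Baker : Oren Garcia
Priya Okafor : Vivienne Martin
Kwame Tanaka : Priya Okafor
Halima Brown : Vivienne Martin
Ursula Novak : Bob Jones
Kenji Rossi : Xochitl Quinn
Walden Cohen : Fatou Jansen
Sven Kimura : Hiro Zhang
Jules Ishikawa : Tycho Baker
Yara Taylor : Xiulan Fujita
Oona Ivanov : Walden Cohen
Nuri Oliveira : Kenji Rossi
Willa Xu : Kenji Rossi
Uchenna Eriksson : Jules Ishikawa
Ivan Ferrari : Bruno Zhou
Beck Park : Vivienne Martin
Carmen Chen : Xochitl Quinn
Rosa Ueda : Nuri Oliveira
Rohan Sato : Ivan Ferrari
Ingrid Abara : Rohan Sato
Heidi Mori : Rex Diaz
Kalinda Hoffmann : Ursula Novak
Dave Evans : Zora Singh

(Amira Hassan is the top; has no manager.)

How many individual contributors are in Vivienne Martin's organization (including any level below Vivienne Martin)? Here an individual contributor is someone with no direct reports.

The people in Vivienne Martin's organization with no one reporting to them are Beck Park, Halima Brown, Kwame Tanaka. That is 3.

3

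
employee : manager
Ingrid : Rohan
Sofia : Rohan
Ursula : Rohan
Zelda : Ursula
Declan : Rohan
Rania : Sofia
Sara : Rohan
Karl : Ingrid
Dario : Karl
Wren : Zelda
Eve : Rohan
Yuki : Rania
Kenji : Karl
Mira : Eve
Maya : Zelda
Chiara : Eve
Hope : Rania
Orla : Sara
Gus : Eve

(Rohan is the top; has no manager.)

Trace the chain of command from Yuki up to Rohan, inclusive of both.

Yuki -> Rania -> Sofia -> Rohan

Yuki reports to Rania. Rania reports to Sofia. Sofia reports to Rohan. Rohan is at the top.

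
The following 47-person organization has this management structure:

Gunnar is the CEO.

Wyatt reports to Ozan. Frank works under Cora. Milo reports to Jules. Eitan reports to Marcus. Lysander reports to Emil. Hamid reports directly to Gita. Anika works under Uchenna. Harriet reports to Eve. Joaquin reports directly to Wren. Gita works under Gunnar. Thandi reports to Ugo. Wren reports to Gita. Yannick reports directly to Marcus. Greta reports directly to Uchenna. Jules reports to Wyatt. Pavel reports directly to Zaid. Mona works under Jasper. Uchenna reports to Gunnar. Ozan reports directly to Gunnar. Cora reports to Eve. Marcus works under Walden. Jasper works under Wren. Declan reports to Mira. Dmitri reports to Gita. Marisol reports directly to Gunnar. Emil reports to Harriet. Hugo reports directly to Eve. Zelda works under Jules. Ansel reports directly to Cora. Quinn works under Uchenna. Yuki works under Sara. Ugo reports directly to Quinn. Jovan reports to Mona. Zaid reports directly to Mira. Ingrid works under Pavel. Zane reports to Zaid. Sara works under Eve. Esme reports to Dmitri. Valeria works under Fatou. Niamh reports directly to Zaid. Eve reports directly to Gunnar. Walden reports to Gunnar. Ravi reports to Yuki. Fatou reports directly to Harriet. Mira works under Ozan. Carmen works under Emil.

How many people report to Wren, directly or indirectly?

4

Wren directly manages Jasper, Joaquin. Under Jasper: Mona, Jovan (2). Joaquin has no reports. So Wren's organization is 2 direct reports plus everyone under them: 3 + 1 = 4.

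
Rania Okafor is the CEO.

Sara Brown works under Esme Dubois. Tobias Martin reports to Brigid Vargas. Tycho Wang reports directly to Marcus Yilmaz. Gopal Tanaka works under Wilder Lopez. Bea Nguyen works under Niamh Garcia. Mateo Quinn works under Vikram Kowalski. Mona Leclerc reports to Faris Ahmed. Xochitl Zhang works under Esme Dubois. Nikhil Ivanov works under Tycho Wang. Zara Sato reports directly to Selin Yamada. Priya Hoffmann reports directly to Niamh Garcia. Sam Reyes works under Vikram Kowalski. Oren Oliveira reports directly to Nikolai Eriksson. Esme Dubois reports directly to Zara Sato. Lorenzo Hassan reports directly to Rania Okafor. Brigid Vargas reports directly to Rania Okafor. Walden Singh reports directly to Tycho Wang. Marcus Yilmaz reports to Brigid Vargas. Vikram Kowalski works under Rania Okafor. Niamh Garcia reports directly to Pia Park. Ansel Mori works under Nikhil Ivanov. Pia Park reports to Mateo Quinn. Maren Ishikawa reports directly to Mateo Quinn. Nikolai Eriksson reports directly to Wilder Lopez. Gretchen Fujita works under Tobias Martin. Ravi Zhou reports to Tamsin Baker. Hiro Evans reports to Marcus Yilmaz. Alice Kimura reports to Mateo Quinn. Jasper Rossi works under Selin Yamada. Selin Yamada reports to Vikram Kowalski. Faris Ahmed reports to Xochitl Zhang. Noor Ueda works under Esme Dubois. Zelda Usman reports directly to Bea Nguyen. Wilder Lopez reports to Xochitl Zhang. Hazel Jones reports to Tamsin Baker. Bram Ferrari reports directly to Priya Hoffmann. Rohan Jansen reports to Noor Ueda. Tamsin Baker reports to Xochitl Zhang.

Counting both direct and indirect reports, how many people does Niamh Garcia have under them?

Niamh Garcia directly manages Priya Hoffmann, Bea Nguyen. Under Priya Hoffmann: Bram Ferrari (1). Under Bea Nguyen: Zelda Usman (1). So Niamh Garcia's organization is 2 direct reports plus everyone under them: 2 + 2 = 4.

4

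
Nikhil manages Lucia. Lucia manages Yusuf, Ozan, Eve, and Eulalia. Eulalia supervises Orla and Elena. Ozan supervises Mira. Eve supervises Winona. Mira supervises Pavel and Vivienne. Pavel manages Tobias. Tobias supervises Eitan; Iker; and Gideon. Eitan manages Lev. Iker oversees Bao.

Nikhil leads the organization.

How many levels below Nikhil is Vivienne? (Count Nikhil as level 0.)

4

Chain from Vivienne up to Nikhil: Vivienne → Mira → Ozan → Lucia → Nikhil. That is 4 steps up, so Vivienne is 4 levels below Nikhil.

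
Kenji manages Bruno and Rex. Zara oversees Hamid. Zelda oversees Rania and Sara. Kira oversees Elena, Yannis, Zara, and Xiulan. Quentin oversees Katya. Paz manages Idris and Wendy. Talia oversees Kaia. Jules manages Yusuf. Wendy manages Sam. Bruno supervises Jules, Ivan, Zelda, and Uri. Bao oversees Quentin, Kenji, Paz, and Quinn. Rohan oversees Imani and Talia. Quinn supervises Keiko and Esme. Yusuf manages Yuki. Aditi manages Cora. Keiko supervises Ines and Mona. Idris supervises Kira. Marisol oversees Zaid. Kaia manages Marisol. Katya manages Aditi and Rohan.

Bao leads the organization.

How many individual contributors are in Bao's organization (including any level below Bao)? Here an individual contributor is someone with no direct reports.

17

The people in Bao's organization with no one reporting to them are Esme, Mona, Ines, Sam, Xiulan, Hamid, Yannis, Elena, Rex, Uri, Sara, Rania, Ivan, Yuki, Imani, Zaid, Cora. That is 17.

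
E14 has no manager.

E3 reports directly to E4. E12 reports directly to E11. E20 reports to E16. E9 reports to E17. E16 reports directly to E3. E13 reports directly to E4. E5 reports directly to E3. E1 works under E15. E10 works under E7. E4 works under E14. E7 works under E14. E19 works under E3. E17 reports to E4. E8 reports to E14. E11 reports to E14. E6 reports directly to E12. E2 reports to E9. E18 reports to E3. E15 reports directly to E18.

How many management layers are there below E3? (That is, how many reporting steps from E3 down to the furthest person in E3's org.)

The longest chain under E3 runs E3 → E18 → E15 → E1, which is 3 levels below E3.

3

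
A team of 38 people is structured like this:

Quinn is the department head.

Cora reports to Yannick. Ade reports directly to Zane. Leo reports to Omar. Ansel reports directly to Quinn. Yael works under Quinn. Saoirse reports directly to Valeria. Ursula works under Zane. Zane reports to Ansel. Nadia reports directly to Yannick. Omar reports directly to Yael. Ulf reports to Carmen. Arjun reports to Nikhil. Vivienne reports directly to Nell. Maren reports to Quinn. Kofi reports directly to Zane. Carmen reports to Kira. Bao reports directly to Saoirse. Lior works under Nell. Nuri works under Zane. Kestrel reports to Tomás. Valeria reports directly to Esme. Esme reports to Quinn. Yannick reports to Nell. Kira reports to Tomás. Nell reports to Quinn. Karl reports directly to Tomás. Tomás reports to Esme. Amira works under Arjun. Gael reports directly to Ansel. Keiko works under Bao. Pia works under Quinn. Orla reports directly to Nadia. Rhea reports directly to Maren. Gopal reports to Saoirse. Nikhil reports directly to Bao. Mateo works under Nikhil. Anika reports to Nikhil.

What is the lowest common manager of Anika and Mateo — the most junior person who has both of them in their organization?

Nikhil

Anika's chain of managers is Nikhil, Bao, Saoirse, Valeria, Esme, Quinn. Mateo's chain of managers is Nikhil, Bao, Saoirse, Valeria, Esme, Quinn. The first manager that appears in both chains is Nikhil.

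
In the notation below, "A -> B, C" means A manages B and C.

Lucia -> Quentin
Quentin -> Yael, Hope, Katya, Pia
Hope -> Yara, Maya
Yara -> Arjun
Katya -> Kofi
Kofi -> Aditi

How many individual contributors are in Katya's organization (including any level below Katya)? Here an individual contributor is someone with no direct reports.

1

The only person in Katya's organization with no one reporting to them is Aditi. That is 1.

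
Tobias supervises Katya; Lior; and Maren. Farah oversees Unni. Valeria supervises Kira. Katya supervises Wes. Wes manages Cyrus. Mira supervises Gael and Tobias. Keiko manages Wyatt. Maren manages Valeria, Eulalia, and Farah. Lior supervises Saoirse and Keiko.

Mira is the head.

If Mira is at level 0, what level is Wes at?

Chain from Wes up to Mira: Wes → Katya → Tobias → Mira. That is 3 steps up, so Wes is 3 levels below Mira.

3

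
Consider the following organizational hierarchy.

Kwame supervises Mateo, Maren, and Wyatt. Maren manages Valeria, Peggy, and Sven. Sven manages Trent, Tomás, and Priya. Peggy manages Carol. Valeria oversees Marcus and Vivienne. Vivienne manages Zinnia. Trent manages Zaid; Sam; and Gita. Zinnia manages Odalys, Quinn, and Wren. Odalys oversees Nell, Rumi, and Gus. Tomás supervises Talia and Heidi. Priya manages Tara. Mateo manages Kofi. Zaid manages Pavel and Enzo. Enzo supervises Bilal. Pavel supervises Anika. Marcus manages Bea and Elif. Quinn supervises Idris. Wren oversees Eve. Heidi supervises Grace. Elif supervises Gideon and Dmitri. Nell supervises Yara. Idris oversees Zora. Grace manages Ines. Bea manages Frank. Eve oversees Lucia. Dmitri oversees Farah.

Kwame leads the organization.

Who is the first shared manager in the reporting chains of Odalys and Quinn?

Odalys's chain of managers is Zinnia, Vivienne, Valeria, Maren, Kwame. Quinn's chain of managers is Zinnia, Vivienne, Valeria, Maren, Kwame. The first manager that appears in both chains is Zinnia.

Zinnia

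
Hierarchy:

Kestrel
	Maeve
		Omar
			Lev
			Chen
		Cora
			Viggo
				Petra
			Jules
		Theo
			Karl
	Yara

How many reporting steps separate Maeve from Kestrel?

1

Chain from Maeve up to Kestrel: Maeve → Kestrel. That is 1 step up, so Maeve is 1 level below Kestrel.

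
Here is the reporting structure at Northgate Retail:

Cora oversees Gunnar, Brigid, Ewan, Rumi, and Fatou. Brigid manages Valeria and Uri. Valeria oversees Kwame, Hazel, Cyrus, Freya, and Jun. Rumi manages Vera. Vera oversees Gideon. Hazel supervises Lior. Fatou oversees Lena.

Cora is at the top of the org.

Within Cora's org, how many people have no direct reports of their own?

The people in Cora's organization with no one reporting to them are Lena, Gideon, Ewan, Uri, Jun, Freya, Cyrus, Lior, Kwame, Gunnar. That is 10.

10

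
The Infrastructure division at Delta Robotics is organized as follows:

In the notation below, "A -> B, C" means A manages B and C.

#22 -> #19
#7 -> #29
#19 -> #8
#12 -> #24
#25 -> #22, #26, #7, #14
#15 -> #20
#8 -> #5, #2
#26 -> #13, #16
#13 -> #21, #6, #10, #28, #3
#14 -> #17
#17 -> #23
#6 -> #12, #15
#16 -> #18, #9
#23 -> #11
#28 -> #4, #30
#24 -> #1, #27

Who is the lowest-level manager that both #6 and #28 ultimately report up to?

#6's chain of managers is #13, #26, #25. #28's chain of managers is #13, #26, #25. The first manager that appears in both chains is #13.

#13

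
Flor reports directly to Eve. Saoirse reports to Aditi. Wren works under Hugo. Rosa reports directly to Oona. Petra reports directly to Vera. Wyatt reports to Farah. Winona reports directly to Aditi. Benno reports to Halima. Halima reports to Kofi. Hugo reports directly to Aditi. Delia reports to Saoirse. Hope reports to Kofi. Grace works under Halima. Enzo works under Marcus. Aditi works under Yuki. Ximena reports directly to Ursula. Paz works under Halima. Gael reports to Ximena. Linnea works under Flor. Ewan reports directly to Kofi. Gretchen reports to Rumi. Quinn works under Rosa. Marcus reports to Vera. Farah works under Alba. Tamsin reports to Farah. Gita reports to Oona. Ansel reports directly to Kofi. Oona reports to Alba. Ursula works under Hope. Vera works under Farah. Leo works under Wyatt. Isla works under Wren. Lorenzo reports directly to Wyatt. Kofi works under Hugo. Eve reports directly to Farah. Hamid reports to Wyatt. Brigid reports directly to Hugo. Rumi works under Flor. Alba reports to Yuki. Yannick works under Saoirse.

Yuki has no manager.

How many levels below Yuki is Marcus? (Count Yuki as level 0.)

4

Chain from Marcus up to Yuki: Marcus → Vera → Farah → Alba → Yuki. That is 4 steps up, so Marcus is 4 levels below Yuki.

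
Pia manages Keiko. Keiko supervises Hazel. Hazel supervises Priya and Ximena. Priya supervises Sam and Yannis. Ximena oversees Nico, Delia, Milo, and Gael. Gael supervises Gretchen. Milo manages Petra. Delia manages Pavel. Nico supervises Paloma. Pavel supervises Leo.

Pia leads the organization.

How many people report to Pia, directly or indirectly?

Pia directly manages Keiko. Under Keiko: Hazel, Ximena, Nico, Paloma, Delia, Pavel, Leo, Milo, Petra, Gael, Gretchen, Priya, Sam, Yannis (14). That's 15 in total.

15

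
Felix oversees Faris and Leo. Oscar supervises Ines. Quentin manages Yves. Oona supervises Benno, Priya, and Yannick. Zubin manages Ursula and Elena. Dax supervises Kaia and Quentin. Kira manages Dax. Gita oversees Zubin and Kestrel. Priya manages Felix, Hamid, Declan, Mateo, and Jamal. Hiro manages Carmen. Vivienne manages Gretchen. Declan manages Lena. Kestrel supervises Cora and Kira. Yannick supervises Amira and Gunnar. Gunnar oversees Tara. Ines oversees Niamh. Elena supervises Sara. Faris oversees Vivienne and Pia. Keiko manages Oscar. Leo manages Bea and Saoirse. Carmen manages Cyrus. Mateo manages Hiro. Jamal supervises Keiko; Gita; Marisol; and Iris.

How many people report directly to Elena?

Elena directly manages Sara. That is 1 direct report.

1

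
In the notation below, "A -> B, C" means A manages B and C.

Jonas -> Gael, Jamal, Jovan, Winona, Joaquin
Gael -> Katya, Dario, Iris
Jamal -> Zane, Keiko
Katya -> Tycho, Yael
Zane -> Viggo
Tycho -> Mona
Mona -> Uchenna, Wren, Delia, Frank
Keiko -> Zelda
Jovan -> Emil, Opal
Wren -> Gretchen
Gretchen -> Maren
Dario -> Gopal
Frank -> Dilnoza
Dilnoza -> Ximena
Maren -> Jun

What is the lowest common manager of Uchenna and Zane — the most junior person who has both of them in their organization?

Uchenna's chain of managers is Mona, Tycho, Katya, Gael, Jonas. Zane's chain of managers is Jamal, Jonas. The first manager that appears in both chains is Jonas.

Jonas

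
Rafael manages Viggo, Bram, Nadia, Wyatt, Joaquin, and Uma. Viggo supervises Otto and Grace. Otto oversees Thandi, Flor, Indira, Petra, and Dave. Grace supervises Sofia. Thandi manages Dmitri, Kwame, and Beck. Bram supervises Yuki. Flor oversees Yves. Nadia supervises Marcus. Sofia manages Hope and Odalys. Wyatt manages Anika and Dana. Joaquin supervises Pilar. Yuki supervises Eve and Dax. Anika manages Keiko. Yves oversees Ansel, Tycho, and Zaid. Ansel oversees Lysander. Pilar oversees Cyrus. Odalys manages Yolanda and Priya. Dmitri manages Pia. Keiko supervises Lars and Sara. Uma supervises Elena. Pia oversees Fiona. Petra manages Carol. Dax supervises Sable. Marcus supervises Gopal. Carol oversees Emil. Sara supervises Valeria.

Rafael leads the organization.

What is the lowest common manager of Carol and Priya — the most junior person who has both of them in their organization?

Viggo

Carol's chain of managers is Petra, Otto, Viggo, Rafael. Priya's chain of managers is Odalys, Sofia, Grace, Viggo, Rafael. The first manager that appears in both chains is Viggo.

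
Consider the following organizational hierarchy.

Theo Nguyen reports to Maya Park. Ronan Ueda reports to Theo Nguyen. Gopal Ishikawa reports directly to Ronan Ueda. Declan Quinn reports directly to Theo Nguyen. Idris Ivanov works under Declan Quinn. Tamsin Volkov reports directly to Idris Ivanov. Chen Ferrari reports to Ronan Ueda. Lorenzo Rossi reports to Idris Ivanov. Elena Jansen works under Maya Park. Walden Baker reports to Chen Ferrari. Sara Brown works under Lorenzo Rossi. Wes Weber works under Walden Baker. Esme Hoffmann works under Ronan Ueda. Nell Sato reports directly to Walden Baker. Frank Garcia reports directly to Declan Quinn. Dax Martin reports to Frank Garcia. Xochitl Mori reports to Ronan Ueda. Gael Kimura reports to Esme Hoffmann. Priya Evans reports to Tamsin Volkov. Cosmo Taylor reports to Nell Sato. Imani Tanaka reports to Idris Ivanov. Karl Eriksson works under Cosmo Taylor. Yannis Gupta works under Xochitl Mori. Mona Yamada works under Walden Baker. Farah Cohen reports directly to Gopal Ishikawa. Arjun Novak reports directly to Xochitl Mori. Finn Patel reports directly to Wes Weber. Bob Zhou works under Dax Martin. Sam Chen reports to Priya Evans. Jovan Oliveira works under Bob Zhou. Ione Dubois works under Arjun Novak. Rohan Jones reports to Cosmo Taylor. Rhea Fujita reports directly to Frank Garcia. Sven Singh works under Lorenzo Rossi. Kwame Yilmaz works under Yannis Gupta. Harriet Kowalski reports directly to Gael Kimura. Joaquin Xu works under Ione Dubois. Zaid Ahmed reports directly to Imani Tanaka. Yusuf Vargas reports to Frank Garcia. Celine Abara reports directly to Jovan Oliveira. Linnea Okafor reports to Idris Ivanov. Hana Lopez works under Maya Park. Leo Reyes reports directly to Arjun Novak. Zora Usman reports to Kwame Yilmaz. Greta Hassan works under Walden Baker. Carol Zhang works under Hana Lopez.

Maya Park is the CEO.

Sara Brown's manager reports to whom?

Sara Brown reports to Lorenzo Rossi, and Lorenzo Rossi reports to Idris Ivanov. So Sara Brown's skip-level manager is Idris Ivanov.

Idris Ivanov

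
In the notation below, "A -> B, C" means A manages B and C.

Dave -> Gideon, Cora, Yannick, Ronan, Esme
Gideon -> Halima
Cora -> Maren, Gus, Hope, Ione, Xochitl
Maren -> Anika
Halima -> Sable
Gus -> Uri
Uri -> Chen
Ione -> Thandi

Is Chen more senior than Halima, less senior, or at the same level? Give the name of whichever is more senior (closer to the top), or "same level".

Halima

Chen is 4 levels below Dave; Halima is 2. Halima is higher.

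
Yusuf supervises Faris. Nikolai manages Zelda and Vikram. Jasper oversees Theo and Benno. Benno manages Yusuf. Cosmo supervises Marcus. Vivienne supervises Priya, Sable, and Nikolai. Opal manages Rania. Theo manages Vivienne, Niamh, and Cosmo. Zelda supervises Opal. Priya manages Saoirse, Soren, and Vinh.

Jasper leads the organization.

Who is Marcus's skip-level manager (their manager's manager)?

Theo

Marcus reports to Cosmo, and Cosmo reports to Theo. So Marcus's skip-level manager is Theo.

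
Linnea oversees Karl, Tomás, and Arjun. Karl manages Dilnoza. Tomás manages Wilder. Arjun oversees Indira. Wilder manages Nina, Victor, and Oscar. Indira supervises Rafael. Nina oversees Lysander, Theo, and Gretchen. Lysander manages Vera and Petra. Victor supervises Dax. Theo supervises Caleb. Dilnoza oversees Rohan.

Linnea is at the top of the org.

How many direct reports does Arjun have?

1

Arjun directly manages Indira. That is 1 direct report.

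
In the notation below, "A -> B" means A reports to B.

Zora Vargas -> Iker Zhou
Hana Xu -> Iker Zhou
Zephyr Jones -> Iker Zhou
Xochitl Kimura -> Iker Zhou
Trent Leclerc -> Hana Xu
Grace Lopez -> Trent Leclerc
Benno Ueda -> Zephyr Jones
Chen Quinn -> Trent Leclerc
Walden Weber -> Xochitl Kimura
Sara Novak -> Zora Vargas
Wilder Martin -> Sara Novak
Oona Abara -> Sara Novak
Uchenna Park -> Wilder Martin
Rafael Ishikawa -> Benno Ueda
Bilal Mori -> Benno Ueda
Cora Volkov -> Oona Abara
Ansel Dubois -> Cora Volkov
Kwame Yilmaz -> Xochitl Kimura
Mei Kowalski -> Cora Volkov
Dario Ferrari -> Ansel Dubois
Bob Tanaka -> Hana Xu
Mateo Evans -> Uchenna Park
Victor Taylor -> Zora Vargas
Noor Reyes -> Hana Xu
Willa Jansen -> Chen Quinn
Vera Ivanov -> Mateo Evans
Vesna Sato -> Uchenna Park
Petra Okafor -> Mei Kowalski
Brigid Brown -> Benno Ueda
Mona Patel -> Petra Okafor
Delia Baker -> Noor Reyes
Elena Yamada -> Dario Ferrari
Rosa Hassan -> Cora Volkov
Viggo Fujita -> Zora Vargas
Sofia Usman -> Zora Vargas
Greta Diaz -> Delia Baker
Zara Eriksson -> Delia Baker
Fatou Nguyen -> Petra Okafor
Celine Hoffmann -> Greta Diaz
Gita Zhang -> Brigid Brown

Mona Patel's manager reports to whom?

Mei Kowalski

Mona Patel reports to Petra Okafor, and Petra Okafor reports to Mei Kowalski. So Mona Patel's skip-level manager is Mei Kowalski.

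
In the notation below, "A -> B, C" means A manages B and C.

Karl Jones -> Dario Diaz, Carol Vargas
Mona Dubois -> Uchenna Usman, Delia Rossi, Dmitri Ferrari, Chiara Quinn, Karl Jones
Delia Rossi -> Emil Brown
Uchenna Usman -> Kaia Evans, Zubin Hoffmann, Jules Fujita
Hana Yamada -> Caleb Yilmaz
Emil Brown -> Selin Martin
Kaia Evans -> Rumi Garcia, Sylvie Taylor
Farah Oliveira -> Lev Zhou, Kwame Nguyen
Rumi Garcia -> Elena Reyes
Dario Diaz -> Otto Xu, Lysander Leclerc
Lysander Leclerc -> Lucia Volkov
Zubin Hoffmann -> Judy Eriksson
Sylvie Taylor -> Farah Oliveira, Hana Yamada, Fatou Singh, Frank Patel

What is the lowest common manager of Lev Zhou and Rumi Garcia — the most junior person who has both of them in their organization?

Kaia Evans

Lev Zhou's chain of managers is Farah Oliveira, Sylvie Taylor, Kaia Evans, Uchenna Usman, Mona Dubois. Rumi Garcia's chain of managers is Kaia Evans, Uchenna Usman, Mona Dubois. The first manager that appears in both chains is Kaia Evans.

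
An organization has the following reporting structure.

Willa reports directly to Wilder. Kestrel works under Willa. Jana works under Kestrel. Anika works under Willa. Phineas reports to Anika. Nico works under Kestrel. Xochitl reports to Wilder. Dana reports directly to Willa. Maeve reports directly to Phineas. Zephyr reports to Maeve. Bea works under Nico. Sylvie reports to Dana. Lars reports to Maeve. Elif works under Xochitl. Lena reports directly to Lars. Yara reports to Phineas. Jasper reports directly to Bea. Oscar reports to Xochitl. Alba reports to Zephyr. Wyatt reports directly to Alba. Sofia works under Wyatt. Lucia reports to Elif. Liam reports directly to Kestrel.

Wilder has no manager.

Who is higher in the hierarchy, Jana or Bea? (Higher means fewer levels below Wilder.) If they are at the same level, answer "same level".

Jana is 3 levels below Wilder; Bea is 4. Jana is higher.

Jana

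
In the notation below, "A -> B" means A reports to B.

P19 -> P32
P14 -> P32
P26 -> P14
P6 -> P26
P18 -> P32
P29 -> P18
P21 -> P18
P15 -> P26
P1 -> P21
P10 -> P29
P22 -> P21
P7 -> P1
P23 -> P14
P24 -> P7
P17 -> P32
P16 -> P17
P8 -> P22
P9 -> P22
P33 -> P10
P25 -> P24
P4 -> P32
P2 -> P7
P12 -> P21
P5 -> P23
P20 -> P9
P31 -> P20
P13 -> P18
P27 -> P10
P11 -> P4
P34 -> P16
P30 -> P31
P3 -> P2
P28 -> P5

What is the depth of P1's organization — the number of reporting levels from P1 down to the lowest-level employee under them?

3

The longest chain under P1 runs P1 → P7 → P2 → P3, which is 3 levels below P1.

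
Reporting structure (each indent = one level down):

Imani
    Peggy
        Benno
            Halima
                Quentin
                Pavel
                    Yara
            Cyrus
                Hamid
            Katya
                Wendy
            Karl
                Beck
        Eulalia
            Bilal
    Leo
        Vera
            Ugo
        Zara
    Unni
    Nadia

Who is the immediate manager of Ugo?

Ugo reports directly to Vera.

Vera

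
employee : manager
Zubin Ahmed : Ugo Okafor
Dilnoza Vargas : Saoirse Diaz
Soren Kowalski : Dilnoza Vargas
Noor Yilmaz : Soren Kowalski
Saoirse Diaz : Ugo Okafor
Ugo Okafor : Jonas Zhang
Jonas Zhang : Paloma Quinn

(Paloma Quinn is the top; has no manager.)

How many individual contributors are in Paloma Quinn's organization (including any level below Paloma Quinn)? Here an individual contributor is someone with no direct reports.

The people in Paloma Quinn's organization with no one reporting to them are Zubin Ahmed, Noor Yilmaz. That is 2.

2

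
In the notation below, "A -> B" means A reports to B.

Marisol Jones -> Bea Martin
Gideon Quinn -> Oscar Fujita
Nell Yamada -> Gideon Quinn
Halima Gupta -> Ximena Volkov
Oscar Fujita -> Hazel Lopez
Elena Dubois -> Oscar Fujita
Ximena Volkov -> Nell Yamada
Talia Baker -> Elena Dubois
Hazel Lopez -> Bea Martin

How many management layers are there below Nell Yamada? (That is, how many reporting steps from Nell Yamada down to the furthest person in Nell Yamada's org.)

2

The longest chain under Nell Yamada runs Nell Yamada → Ximena Volkov → Halima Gupta, which is 2 levels below Nell Yamada.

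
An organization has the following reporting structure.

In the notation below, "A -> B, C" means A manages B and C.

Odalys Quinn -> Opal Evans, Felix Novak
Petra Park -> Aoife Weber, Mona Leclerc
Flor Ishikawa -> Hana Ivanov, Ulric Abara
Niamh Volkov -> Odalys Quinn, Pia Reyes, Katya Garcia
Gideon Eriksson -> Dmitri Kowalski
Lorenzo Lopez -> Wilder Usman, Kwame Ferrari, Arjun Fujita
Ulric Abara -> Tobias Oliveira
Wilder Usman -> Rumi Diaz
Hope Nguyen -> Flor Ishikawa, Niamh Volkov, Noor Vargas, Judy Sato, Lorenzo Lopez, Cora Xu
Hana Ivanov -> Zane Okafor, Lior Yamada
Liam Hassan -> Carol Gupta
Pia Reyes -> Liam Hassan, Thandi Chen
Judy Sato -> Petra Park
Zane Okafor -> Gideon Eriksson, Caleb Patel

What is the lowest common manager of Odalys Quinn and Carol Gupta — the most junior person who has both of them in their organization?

Odalys Quinn's chain of managers is Niamh Volkov, Hope Nguyen. Carol Gupta's chain of managers is Liam Hassan, Pia Reyes, Niamh Volkov, Hope Nguyen. The first manager that appears in both chains is Niamh Volkov.

Niamh Volkov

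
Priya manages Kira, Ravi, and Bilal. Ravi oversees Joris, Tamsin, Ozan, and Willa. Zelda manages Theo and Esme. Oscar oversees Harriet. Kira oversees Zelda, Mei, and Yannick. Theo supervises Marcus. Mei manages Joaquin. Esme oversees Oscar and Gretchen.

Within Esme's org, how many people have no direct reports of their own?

The people in Esme's organization with no one reporting to them are Gretchen, Harriet. That is 2.

2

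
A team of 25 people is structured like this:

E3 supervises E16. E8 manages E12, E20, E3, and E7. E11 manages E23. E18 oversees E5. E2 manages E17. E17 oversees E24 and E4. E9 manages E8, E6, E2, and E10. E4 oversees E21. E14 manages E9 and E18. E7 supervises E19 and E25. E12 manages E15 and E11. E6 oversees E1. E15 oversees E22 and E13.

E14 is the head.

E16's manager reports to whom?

E8

E16 reports to E3, and E3 reports to E8. So E16's skip-level manager is E8.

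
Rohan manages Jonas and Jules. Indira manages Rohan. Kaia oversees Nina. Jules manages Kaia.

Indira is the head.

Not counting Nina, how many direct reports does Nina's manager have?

Nina reports to Kaia, and Kaia has no other direct reports. Nina has 0 peers.

0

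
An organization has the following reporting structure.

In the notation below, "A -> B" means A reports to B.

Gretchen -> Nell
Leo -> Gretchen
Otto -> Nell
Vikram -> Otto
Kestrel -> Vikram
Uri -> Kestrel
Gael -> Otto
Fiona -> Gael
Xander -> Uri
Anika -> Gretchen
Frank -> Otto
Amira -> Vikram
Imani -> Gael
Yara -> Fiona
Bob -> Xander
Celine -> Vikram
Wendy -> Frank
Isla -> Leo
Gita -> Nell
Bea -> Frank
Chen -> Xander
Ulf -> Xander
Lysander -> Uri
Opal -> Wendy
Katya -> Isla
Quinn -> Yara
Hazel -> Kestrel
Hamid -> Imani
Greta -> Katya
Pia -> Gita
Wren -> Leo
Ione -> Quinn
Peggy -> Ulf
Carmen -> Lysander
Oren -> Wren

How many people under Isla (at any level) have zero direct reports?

1

The only person in Isla's organization with no one reporting to them is Greta. That is 1.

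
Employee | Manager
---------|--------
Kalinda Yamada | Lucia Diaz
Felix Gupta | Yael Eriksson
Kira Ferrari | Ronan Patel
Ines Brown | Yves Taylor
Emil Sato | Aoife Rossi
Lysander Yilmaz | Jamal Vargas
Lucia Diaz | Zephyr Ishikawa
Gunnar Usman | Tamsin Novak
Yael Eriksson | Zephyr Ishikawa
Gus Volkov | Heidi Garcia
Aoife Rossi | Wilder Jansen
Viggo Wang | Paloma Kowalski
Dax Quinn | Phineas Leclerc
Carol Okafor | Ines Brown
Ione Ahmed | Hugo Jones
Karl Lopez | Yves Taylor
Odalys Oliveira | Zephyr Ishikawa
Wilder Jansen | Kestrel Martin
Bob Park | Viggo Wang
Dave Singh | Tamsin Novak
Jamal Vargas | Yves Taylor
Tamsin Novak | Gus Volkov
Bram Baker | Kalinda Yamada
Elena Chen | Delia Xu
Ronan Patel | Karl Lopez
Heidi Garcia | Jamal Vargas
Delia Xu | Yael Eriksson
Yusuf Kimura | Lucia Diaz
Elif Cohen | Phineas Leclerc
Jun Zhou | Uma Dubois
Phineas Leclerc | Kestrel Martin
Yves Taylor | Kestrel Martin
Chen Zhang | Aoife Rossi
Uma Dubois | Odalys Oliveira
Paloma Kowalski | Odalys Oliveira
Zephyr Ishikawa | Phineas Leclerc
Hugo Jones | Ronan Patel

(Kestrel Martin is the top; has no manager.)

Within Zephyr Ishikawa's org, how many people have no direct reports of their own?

The people in Zephyr Ishikawa's organization with no one reporting to them are Felix Gupta, Elena Chen, Bram Baker, Yusuf Kimura, Bob Park, Jun Zhou. That is 6.

6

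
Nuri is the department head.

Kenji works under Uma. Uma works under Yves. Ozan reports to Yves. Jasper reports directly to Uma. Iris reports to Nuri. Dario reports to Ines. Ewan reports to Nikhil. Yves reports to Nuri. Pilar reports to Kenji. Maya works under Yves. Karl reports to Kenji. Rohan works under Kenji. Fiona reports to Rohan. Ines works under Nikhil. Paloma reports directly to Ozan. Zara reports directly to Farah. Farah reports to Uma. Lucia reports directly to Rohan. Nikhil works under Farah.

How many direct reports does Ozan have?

1

Ozan directly manages Paloma. That is 1 direct report.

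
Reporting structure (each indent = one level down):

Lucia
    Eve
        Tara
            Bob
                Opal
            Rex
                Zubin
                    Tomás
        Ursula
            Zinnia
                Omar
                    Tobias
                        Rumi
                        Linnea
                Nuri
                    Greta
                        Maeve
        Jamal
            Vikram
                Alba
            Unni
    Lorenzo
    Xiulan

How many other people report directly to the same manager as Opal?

0

Opal reports to Bob, and Bob has no other direct reports. Opal has 0 peers.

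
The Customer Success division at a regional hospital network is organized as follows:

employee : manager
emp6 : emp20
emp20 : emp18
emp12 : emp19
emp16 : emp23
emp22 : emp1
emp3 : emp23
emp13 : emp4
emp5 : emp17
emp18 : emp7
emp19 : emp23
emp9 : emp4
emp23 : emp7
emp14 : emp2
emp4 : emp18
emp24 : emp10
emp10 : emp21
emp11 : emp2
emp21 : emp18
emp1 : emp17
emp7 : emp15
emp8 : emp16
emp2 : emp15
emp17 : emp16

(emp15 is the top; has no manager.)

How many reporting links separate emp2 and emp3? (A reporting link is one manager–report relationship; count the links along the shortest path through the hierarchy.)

emp2 is 1 level below emp15, and emp3 is 3 levels below emp15 (their lowest common manager). The shortest path runs up from emp2 to emp15 and back down to emp3: 1 + 3 = 4 links.

4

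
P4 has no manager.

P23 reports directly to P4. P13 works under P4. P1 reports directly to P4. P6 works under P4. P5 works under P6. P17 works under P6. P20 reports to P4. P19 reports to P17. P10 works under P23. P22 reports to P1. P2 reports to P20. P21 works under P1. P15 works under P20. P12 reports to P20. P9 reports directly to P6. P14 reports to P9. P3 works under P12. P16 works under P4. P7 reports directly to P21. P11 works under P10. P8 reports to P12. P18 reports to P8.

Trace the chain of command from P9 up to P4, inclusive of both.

P9 reports to P6. P6 reports to P4. P4 is at the top.

P9 -> P6 -> P4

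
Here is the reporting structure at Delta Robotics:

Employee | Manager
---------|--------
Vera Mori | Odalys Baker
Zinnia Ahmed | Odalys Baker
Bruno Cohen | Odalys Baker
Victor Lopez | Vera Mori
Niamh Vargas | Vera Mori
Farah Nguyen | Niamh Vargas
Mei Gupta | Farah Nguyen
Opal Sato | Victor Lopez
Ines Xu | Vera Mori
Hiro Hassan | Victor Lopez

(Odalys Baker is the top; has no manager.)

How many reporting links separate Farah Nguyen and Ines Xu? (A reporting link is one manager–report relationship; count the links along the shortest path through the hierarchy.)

Farah Nguyen is 2 levels below Vera Mori, and Ines Xu is 1 level below Vera Mori (their lowest common manager). The shortest path runs up from Farah Nguyen to Vera Mori and back down to Ines Xu: 2 + 1 = 3 links.

3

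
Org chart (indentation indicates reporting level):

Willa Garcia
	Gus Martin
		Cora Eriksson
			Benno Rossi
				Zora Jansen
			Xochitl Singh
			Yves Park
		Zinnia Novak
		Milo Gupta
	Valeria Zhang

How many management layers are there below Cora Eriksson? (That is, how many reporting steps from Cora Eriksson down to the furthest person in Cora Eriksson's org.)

2

The longest chain under Cora Eriksson runs Cora Eriksson → Benno Rossi → Zora Jansen, which is 2 levels below Cora Eriksson.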